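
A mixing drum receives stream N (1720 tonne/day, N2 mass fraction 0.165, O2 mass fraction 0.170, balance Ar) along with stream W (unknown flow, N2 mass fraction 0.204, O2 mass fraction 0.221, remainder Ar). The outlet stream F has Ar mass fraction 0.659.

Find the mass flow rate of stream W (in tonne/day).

122.9 tonne/day

Let W be the unknown flow. Total out = 1720 + W.
Ar balance: 1143.8 + 0.575·W = 0.659·(1720 + W)
(0.575 − 0.659)·W = 0.659×1720 − 1143.8 = -10.32
W = -10.32 / -0.084 = 122.86 tonne/day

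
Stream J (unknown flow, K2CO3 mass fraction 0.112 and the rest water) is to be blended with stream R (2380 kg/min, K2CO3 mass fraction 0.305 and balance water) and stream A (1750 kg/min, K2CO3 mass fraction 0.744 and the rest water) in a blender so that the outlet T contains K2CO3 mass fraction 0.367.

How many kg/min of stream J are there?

Let J be the unknown flow. Total out = 4130 + J.
K2CO3 balance: 2027.9 + 0.112·J = 0.367·(4130 + J)
(0.112 − 0.367)·J = 0.367×4130 − 2027.9 = -512.19
J = -512.19 / -0.255 = 2008.6 kg/min

2009 kg/min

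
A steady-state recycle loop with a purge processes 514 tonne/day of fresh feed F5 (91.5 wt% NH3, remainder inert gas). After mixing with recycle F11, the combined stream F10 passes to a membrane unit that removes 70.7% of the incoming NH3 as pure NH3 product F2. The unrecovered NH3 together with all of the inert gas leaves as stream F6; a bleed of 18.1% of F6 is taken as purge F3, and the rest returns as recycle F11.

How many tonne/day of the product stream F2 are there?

NH3 in F10: m_A = 514×0.915 + (1−0.181)·(1−0.707)·m_A, so m_A = 470.31/0.7600 = 618.8 tonne/day.
Product F2 = 0.707×618.8 = 437.49 tonne/day.

437.5 tonne/day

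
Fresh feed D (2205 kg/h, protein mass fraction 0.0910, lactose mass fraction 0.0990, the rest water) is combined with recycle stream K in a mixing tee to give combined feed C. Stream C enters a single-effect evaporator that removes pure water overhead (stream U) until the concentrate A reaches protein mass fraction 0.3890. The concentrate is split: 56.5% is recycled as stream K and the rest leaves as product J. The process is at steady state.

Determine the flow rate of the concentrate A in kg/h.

1186 kg/h

Overall protein balance (none leaves overhead): protein in fresh feed = protein in product, i.e. 2205×0.091 = (1−0.565)·A·0.389.
A = 200.66/(0.389×0.435) = 1185.8 kg/h.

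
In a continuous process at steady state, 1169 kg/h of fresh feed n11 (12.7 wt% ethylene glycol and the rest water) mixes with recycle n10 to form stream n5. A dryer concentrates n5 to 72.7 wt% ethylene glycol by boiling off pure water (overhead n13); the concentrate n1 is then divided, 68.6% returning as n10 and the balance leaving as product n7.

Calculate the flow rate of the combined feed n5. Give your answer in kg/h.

Overall ethylene glycol balance (none leaves overhead): ethylene glycol in fresh feed = ethylene glycol in product, i.e. 1169×0.127 = (1−0.686)·n1·0.727.
n1 = 148.46/(0.727×0.314) = 650.36 kg/h.
Recycle n10 = 0.686×650.36 = 446.15 kg/h.
Combined feed n5 = 1169 + 446.15 = 1615.1 kg/h.

1615 kg/h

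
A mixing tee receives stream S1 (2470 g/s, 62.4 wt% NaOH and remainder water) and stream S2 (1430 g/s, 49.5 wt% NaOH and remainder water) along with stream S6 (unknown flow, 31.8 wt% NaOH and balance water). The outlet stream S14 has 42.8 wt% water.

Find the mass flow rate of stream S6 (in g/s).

72.17 g/s

Let S6 be the unknown flow. Total out = 3900 + S6.
water balance: 1650.9 + 0.682·S6 = 0.428·(3900 + S6)
(0.682 − 0.428)·S6 = 0.428×3900 − 1650.9 = 18.33
S6 = 18.33 / 0.254 = 72.165 g/s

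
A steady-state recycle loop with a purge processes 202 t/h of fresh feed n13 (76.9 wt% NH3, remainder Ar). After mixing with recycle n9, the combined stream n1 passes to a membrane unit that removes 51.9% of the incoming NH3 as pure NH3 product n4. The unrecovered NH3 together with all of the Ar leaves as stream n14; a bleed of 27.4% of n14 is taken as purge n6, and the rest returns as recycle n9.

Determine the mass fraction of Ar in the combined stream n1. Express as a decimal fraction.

Ar enters only via n13 and leaves only via the purge: 202×0.231 = 0.274×(Ar in n14), and the membrane unit passes all Ar, so Ar in n1 = Ar in n14 = 170.3 t/h.
NH3 in n1: m_A = 202×0.769 + (1−0.274)·(1−0.519)·m_A, so m_A = 155.34/0.6508 = 238.69 t/h.
n1 = 238.69 + 170.3 = 408.99 t/h.
Ar fraction in n1 = 170.3/408.99 = 0.416.

0.416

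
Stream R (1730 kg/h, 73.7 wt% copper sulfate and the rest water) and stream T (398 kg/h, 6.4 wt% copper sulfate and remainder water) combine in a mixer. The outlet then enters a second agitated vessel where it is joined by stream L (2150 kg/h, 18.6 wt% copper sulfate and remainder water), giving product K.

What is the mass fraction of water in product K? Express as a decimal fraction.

Overall, product flow = 4278 kg/h.
water in = 1730×0.263 + 398×0.936 + 2150×0.814 = 2577.6 kg/h.
water fraction in K = 0.6025.

0.6025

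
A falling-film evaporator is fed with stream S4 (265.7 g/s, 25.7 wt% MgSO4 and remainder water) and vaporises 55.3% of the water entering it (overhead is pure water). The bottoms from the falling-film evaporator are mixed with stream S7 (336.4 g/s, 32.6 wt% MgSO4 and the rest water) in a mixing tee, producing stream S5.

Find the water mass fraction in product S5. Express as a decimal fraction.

0.639

Vapour removed = 0.553×0.743×265.7 = 109.17 g/s; concentrate = 156.53 g/s.
water reaching the mixer = 88.245 (from concentrate) + 336.4×0.674 = 314.98 g/s.
Product flow = 156.53 + 336.4 = 492.93 g/s; water fraction = 0.639.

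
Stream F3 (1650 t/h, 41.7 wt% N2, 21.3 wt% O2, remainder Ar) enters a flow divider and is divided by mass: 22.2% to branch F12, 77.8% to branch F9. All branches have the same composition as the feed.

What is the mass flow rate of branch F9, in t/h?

Branch F9 flow = 0.778×1650 = 1283.7 t/h.

1284 t/h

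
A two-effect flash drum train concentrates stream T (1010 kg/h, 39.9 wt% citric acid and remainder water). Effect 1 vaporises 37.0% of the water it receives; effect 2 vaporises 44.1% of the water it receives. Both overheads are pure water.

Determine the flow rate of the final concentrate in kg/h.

616.8 kg/h

water in feed = 1010×0.601 = 607.01 kg/h.
After stage 1: water left = (1−0.370)×607.01 = 382.42; stream total = 785.41 kg/h.
After stage 2: water left = (1−0.441)×382.42 = 213.77; final concentrate = 616.76 kg/h.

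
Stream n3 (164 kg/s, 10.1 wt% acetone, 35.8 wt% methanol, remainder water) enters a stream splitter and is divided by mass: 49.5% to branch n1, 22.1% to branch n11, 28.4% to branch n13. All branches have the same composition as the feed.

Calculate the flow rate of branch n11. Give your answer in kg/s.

Branch n11 flow = 0.221×164 = 36.244 kg/s.

36.24 kg/s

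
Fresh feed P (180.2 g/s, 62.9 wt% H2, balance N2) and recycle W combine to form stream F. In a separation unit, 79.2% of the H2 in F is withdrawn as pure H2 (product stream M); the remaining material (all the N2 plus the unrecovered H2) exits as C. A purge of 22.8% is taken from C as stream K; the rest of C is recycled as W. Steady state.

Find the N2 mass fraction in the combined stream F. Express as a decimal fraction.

0.685

N2 enters only via P and leaves only via the purge: 180.2×0.371 = 0.228×(N2 in C), and the separation unit passes all N2, so N2 in F = N2 in C = 293.22 g/s.
H2 in F: m_A = 180.2×0.629 + (1−0.228)·(1−0.792)·m_A, so m_A = 113.35/0.8394 = 135.03 g/s.
F = 135.03 + 293.22 = 428.25 g/s.
N2 fraction in F = 293.22/428.25 = 0.685.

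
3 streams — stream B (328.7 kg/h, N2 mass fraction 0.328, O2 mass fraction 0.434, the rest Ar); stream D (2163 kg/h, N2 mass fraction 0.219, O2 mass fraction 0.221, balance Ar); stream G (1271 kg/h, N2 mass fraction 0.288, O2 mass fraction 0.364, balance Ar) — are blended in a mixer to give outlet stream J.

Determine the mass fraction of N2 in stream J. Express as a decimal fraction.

0.252

Total flow out = 328.7 + 2163 + 1271 = 3762.7 kg/h.
N2 in = 328.7×0.328 + 2163×0.219 + 1271×0.288 = 947.56 kg/h.
N2 mass fraction in J = 947.56/3762.7 = 0.252.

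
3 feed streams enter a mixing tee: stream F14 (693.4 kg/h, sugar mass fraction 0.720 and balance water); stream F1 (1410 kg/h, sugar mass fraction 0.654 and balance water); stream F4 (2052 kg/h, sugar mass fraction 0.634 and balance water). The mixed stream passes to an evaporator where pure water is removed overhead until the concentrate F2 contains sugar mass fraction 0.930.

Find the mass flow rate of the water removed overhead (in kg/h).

1228 kg/h

sugar entering = 693.4×0.720 + 1410×0.654 + 2052×0.634 = 2722.4 kg/h.
All sugar reports to F2, so F2 = 2722.4/0.930 = 2927.3 kg/h.
Total feed = 4155.4 kg/h; overhead = 4155.4 − 2927.3 = 1228.1 kg/h.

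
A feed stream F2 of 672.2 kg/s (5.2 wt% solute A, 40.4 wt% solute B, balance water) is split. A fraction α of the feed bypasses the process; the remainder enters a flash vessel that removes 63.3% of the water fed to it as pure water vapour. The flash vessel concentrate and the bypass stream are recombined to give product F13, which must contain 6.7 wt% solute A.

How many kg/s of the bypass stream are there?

All 672.2×0.052 = 34.954 kg/s of solute A reaches F13, so F13 = 34.954/0.067 = 521.71 kg/s and vapour = 150.49 kg/s.
The evaporator receives (1−α)·672.2 of feed at 0.544 water and removes 0.633 of that water:
0.633×0.544×(1−α)×672.2 = 150.49
(1−α) = 150.49/231.47 = 0.6502;  α = 0.3498.
Bypass flow = 0.3498×672.2 = 235.17 kg/s.

235.2 kg/s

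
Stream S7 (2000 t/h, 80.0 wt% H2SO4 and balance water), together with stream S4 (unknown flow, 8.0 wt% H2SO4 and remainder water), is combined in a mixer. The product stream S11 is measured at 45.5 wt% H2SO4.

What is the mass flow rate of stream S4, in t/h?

Let S4 be the unknown flow. Total out = 2000 + S4.
H2SO4 balance: 1600 + 0.080·S4 = 0.455·(2000 + S4)
(0.080 − 0.455)·S4 = 0.455×2000 − 1600 = -690
S4 = -690 / -0.375 = 1840 t/h

1840 t/h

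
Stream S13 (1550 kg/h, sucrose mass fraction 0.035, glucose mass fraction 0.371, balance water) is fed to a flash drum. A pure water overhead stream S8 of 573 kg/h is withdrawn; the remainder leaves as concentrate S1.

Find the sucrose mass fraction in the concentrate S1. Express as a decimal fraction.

sucrose is not removed: 1550×0.035 = 54.25 kg/h of sucrose enters S1.
Concentrate = 1550 − 573 = 977 kg/h.
Mass fraction = 54.25/977 = 0.056.

0.056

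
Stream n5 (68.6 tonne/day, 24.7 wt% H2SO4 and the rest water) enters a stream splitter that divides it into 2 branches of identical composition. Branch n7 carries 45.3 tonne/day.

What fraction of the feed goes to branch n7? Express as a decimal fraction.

Fraction to n7 = 45.3/68.6 = 0.6603.

0.660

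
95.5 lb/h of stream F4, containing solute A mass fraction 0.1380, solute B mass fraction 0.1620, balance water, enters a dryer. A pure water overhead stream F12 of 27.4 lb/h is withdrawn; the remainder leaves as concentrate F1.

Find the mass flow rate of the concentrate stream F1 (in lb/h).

Concentrate = 95.5 − 27.4 = 68.1 lb/h.

68.1 lb/h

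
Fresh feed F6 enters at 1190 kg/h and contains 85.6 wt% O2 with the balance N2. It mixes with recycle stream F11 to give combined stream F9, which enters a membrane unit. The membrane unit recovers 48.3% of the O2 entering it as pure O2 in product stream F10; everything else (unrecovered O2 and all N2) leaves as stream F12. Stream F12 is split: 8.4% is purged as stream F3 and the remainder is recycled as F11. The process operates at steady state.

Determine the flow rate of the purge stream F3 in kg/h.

255.4 kg/h

N2 enters only via F6 and leaves only via the purge: 1190×0.144 = 0.084×(N2 in F12), and the membrane unit passes all N2, so N2 in F9 = N2 in F12 = 2040 kg/h.
O2 in F9: m_A = 1190×0.856 + (1−0.084)·(1−0.483)·m_A, so m_A = 1018.6/0.5264 = 1935 kg/h.
F12 = (1−0.483)×1935 + 2040 = 3040.4 kg/h.
Purge F3 = 0.084×3040.4 = 255.39 kg/h.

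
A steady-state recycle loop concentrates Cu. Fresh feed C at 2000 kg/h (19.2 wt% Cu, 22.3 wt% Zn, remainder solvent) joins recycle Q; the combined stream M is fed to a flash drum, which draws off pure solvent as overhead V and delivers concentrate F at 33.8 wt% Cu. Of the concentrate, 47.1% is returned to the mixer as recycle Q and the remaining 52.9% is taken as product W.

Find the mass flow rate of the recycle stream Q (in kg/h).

Overall Cu balance (none leaves overhead): Cu in fresh feed = Cu in product, i.e. 2000×0.192 = (1−0.471)·F·0.338.
F = 384/(0.338×0.529) = 2147.6 kg/h.
Recycle Q = 0.471×2147.6 = 1011.5 kg/h.

1012 kg/h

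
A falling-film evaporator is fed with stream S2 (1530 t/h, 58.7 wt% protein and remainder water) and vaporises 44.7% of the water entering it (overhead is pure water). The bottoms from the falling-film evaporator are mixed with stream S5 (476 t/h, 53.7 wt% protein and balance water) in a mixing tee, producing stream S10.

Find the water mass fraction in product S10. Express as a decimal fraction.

Vapour removed = 0.447×0.413×1530 = 282.45 t/h; concentrate = 1247.5 t/h.
water reaching the mixer = 349.44 (from concentrate) + 476×0.463 = 569.82 t/h.
Product flow = 1247.5 + 476 = 1723.5 t/h; water fraction = 0.331.

0.331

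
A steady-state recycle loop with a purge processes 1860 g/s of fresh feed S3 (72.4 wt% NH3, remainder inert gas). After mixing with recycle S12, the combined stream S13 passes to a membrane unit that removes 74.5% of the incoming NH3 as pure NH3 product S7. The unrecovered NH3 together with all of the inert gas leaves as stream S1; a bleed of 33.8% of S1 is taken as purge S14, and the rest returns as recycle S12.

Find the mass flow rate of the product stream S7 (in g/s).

NH3 in S13: m_A = 1860×0.724 + (1−0.338)·(1−0.745)·m_A, so m_A = 1346.6/0.8312 = 1620.1 g/s.
Product S7 = 0.745×1620.1 = 1207 g/s.

1207 g/s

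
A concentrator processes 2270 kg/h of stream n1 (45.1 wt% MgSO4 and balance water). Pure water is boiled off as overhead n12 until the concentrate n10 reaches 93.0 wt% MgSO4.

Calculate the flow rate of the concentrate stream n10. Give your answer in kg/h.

MgSO4 is conserved: 2270×0.451 = 1023.8 kg/h all reports to the concentrate.
Concentrate = 1023.8/(target fraction) = 1100.8 kg/h.

1101 kg/h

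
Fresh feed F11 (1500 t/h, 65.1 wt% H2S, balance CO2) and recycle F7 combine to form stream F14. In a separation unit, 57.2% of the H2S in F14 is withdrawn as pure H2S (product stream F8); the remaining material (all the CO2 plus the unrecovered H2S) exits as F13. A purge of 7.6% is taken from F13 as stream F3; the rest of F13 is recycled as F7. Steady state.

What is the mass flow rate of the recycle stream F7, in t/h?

CO2 enters only via F11 and leaves only via the purge: 1500×0.349 = 0.076×(CO2 in F13), and the separation unit passes all CO2, so CO2 in F14 = CO2 in F13 = 6888.2 t/h.
H2S in F14: m_A = 1500×0.651 + (1−0.076)·(1−0.572)·m_A, so m_A = 976.5/0.6045 = 1615.3 t/h.
F13 = (1−0.572)×1615.3 + 6888.2 = 7579.5 t/h.
Recycle F7 = (1−0.076)×7579.5 = 7003.5 t/h.

7003 t/h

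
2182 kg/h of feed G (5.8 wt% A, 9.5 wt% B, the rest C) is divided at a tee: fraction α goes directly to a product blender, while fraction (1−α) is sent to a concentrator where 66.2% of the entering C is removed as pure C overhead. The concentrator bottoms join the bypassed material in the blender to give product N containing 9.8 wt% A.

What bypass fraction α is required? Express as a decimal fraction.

All 2182×0.058 = 126.56 kg/h of A reaches N, so N = 126.56/0.098 = 1291.4 kg/h and vapour = 890.61 kg/h.
The evaporator receives (1−α)·2182 of feed at 0.847 C and removes 0.662 of that C:
0.662×0.847×(1−α)×2182 = 890.61
(1−α) = 890.61/1223.5 = 0.7279;  α = 0.2721.

0.272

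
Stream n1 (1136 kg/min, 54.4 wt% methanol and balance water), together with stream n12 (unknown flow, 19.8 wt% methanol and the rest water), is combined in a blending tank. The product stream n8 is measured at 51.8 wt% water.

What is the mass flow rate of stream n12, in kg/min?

248 kg/min

Let n12 be the unknown flow. Total out = 1136 + n12.
water balance: 518.02 + 0.802·n12 = 0.518·(1136 + n12)
(0.802 − 0.518)·n12 = 0.518×1136 − 518.02 = 70.432
n12 = 70.432 / 0.284 = 248 kg/min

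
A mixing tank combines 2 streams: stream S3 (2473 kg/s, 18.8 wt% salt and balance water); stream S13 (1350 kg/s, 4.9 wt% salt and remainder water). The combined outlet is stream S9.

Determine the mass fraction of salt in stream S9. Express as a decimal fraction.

Total flow out = 2473 + 1350 = 3823 kg/s.
salt in = 2473×0.188 + 1350×0.049 = 531.07 kg/s.
salt mass fraction in S9 = 531.07/3823 = 0.1389.

0.1389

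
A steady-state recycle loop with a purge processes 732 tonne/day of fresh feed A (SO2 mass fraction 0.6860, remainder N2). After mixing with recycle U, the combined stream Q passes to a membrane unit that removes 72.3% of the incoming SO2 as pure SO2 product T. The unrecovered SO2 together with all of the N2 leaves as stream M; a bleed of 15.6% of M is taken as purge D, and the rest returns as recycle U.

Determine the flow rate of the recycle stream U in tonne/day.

N2 enters only via A and leaves only via the purge: 732×0.314 = 0.156×(N2 in M), and the membrane unit passes all N2, so N2 in Q = N2 in M = 1473.4 tonne/day.
SO2 in Q: m_A = 732×0.686 + (1−0.156)·(1−0.723)·m_A, so m_A = 502.15/0.7662 = 655.37 tonne/day.
M = (1−0.723)×655.37 + 1473.4 = 1654.9 tonne/day.
Recycle U = (1−0.156)×1654.9 = 1396.8 tonne/day.

1397 tonne/day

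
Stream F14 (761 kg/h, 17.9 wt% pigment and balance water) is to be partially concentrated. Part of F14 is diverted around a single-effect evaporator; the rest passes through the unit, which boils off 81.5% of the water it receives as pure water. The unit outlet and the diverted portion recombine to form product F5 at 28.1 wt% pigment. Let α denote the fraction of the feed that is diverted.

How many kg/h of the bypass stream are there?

All 761×0.179 = 136.22 kg/h of pigment reaches F5, so F5 = 136.22/0.281 = 484.77 kg/h and vapour = 276.23 kg/h.
The evaporator receives (1−α)·761 of feed at 0.821 water and removes 0.815 of that water:
0.815×0.821×(1−α)×761 = 276.23
(1−α) = 276.23/509.2 = 0.5425;  α = 0.4575.
Bypass flow = 0.4575×761 = 348.16 kg/h.

348.2 kg/h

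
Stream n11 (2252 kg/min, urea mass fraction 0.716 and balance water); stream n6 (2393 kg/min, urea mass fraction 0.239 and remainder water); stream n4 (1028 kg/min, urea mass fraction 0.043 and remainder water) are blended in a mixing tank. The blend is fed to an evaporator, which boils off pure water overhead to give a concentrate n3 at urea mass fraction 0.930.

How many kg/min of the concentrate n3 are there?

2396 kg/min

urea entering = 2252×0.716 + 2393×0.239 + 1028×0.043 = 2228.6 kg/min.
All urea reports to n3, so n3 = 2228.6/0.930 = 2396.3 kg/min.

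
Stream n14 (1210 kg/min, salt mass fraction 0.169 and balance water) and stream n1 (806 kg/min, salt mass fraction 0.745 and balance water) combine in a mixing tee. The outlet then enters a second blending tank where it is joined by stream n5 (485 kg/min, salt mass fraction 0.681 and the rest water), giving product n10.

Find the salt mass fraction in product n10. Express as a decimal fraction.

0.454

Overall, product flow = 2501 kg/min.
salt in = 1210×0.169 + 806×0.745 + 485×0.681 = 1135.2 kg/min.
salt fraction in n10 = 0.454.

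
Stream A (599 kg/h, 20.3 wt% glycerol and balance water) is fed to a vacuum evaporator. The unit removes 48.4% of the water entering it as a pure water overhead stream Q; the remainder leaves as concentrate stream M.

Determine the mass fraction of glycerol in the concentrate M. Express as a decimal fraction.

glycerol is not removed: 599×0.203 = 121.6 kg/h of glycerol enters M.
water entering = 599×0.797 = 477.4 kg/h; overhead removed = 0.484×477.4 = 231.06 kg/h.
Concentrate = 599 − 231.06 = 367.94 kg/h.
Mass fraction = 121.6/367.94 = 0.330.

0.330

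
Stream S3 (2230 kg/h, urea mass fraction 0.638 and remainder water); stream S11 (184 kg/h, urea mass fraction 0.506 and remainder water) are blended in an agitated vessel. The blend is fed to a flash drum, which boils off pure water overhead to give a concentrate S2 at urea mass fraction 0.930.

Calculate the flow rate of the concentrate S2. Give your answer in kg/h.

1630 kg/h

urea entering = 2230×0.638 + 184×0.506 = 1515.8 kg/h.
All urea reports to S2, so S2 = 1515.8/0.930 = 1629.9 kg/h.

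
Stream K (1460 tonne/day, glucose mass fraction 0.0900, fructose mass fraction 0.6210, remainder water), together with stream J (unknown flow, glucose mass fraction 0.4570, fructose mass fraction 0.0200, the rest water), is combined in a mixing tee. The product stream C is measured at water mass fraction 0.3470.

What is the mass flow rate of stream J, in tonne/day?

Let J be the unknown flow. Total out = 1460 + J.
water balance: 421.94 + 0.523·J = 0.347·(1460 + J)
(0.523 − 0.347)·J = 0.347×1460 − 421.94 = 84.68
J = 84.68 / 0.176 = 481.14 tonne/day

481.1 tonne/day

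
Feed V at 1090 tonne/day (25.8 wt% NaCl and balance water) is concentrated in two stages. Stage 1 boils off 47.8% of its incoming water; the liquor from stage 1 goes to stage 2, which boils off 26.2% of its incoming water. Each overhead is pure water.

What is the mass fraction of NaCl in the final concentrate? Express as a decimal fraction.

0.4744

water in feed = 1090×0.742 = 808.78 tonne/day.
After stage 1: water left = (1−0.478)×808.78 = 422.18; stream total = 703.4 tonne/day.
After stage 2: water left = (1−0.262)×422.18 = 311.57; final concentrate = 592.79 tonne/day.
NaCl fraction = 281.22/592.79 = 0.4744.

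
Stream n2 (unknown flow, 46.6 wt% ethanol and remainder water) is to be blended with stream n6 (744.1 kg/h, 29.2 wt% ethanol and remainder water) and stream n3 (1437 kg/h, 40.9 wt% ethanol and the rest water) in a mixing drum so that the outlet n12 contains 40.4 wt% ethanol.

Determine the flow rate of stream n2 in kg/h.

Let n2 be the unknown flow. Total out = 2181.1 + n2.
ethanol balance: 805.01 + 0.466·n2 = 0.404·(2181.1 + n2)
(0.466 − 0.404)·n2 = 0.404×2181.1 − 805.01 = 76.154
n2 = 76.154 / 0.062 = 1228.3 kg/h

1228 kg/h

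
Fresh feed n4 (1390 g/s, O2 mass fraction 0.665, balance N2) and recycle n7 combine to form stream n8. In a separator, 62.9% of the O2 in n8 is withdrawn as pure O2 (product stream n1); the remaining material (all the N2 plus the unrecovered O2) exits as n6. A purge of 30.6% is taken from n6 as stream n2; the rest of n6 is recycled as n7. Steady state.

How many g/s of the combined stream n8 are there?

N2 enters only via n4 and leaves only via the purge: 1390×0.335 = 0.306×(N2 in n6), and the separator passes all N2, so N2 in n8 = N2 in n6 = 1521.7 g/s.
O2 in n8: m_A = 1390×0.665 + (1−0.306)·(1−0.629)·m_A, so m_A = 924.35/0.7425 = 1244.9 g/s.
n8 = 1244.9 + 1521.7 = 2766.6 g/s.

2767 g/s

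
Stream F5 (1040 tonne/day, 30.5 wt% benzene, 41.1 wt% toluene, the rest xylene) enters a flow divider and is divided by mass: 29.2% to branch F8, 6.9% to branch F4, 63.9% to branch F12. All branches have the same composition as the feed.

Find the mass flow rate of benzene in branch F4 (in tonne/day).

Branch F4 total = 0.069×1040 = 71.76 tonne/day.
benzene in F4 = 0.305×71.76 = 21.887 tonne/day.

21.89 tonne/day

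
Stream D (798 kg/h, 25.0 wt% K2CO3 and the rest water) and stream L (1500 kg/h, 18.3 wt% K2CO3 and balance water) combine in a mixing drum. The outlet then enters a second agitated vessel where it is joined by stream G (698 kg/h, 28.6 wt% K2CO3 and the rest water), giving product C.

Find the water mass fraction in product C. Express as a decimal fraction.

0.775

Overall, product flow = 2996 kg/h.
water in = 798×0.750 + 1500×0.817 + 698×0.714 = 2322.4 kg/h.
water fraction in C = 0.775.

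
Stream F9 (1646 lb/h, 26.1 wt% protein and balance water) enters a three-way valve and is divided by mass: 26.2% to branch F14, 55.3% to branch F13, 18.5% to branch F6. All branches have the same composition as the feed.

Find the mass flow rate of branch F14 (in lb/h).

Branch F14 flow = 0.262×1646 = 431.25 lb/h.

431.3 lb/h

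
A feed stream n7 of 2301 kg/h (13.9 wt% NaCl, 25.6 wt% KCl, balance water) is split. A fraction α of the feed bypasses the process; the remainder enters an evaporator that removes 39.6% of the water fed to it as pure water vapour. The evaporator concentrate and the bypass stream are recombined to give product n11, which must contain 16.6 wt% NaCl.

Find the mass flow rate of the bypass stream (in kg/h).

738.9 kg/h

All 2301×0.139 = 319.84 kg/h of NaCl reaches n11, so n11 = 319.84/0.166 = 1926.7 kg/h and vapour = 374.26 kg/h.
The evaporator receives (1−α)·2301 of feed at 0.605 water and removes 0.396 of that water:
0.396×0.605×(1−α)×2301 = 374.26
(1−α) = 374.26/551.27 = 0.6789;  α = 0.3211.
Bypass flow = 0.3211×2301 = 738.85 kg/h.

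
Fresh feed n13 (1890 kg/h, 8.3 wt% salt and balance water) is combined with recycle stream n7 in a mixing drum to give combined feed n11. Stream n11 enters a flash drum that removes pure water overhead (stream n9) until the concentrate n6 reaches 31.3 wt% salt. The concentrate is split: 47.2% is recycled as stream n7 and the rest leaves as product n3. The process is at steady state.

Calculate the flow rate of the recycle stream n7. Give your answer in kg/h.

Overall salt balance (none leaves overhead): salt in fresh feed = salt in product, i.e. 1890×0.083 = (1−0.472)·n6·0.313.
n6 = 156.87/(0.313×0.528) = 949.21 kg/h.
Recycle n7 = 0.472×949.21 = 448.03 kg/h.

448 kg/h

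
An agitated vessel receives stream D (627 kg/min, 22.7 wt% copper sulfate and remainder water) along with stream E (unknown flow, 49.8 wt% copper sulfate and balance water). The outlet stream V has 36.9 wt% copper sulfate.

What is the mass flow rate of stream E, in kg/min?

Let E be the unknown flow. Total out = 627 + E.
copper sulfate balance: 142.33 + 0.498·E = 0.369·(627 + E)
(0.498 − 0.369)·E = 0.369×627 − 142.33 = 89.034
E = 89.034 / 0.129 = 690.19 kg/min

690.2 kg/min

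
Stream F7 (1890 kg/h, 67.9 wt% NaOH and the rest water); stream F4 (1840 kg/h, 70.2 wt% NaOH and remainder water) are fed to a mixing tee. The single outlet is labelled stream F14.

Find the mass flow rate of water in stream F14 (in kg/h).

1155 kg/h

water out = water in = 1890×0.321 + 1840×0.298 = 1155 kg/h.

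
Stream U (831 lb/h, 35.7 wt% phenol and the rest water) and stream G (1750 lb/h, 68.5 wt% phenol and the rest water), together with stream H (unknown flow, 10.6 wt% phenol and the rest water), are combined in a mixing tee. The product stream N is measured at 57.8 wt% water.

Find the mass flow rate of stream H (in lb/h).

1286 lb/h

Let H be the unknown flow. Total out = 2581 + H.
water balance: 1085.6 + 0.894·H = 0.578·(2581 + H)
(0.894 − 0.578)·H = 0.578×2581 − 1085.6 = 406.23
H = 406.23 / 0.316 = 1285.6 lb/h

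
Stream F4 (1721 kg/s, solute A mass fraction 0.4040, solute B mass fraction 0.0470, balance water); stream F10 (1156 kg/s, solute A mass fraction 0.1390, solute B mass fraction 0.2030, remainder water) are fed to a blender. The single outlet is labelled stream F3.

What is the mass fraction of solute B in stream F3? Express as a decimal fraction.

Total flow out = 1721 + 1156 = 2877 kg/s.
solute B in = 1721×0.047 + 1156×0.203 = 315.56 kg/s.
solute B mass fraction in F3 = 315.56/2877 = 0.1097.

0.1097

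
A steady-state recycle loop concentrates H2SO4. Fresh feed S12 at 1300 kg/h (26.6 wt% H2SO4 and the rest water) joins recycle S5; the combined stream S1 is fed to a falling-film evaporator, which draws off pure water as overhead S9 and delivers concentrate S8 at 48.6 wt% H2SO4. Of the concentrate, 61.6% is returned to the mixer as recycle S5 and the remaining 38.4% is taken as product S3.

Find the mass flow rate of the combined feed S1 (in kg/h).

Overall H2SO4 balance (none leaves overhead): H2SO4 in fresh feed = H2SO4 in product, i.e. 1300×0.266 = (1−0.616)·S8·0.486.
S8 = 345.8/(0.486×0.384) = 1852.9 kg/h.
Recycle S5 = 0.616×1852.9 = 1141.4 kg/h.
Combined feed S1 = 1300 + 1141.4 = 2441.4 kg/h.

2441 kg/h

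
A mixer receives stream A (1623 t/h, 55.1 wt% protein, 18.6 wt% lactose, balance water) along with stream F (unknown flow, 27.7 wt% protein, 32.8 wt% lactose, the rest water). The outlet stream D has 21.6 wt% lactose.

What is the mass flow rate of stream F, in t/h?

Let F be the unknown flow. Total out = 1623 + F.
lactose balance: 301.88 + 0.328·F = 0.216·(1623 + F)
(0.328 − 0.216)·F = 0.216×1623 − 301.88 = 48.69
F = 48.69 / 0.112 = 434.73 t/h

434.7 t/h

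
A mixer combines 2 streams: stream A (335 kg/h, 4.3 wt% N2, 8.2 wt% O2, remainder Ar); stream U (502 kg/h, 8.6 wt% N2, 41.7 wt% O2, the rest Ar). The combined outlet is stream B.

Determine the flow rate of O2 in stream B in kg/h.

236.8 kg/h

O2 out = O2 in = 335×0.082 + 502×0.417 = 236.8 kg/h.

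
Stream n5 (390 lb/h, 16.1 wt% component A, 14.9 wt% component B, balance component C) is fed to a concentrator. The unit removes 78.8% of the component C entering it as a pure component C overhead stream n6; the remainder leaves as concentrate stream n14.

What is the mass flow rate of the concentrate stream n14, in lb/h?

component C entering = 390×0.690 = 269.1 lb/h; overhead removed = 0.788×269.1 = 212.05 lb/h.
Concentrate = 390 − 212.05 = 177.95 lb/h.

177.9 lb/h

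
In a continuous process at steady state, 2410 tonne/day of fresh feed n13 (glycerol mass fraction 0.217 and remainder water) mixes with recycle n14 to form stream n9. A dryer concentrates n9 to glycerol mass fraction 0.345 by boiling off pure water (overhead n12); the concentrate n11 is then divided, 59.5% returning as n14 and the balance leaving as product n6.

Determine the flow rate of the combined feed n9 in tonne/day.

Overall glycerol balance (none leaves overhead): glycerol in fresh feed = glycerol in product, i.e. 2410×0.217 = (1−0.595)·n11·0.345.
n11 = 522.97/(0.345×0.405) = 3742.9 tonne/day.
Recycle n14 = 0.595×3742.9 = 2227 tonne/day.
Combined feed n9 = 2410 + 2227 = 4637 tonne/day.

4637 tonne/day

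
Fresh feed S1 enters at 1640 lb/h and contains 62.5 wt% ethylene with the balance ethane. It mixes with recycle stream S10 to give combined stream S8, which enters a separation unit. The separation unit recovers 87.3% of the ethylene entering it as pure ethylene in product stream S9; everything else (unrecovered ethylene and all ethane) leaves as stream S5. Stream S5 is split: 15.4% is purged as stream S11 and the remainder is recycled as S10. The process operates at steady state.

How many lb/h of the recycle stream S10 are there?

3502 lb/h

ethane enters only via S1 and leaves only via the purge: 1640×0.375 = 0.154×(ethane in S5), and the separation unit passes all ethane, so ethane in S8 = ethane in S5 = 3993.5 lb/h.
ethylene in S8: m_A = 1640×0.625 + (1−0.154)·(1−0.873)·m_A, so m_A = 1025/0.8926 = 1148.4 lb/h.
S5 = (1−0.873)×1148.4 + 3993.5 = 4139.4 lb/h.
Recycle S10 = (1−0.154)×4139.4 = 3501.9 lb/h.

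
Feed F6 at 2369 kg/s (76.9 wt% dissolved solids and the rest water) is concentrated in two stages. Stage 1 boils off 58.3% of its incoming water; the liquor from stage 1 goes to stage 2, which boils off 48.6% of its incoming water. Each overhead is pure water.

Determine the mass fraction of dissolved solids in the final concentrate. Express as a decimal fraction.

0.940

water in feed = 2369×0.231 = 547.24 kg/s.
After stage 1: water left = (1−0.583)×547.24 = 228.2; stream total = 2050 kg/s.
After stage 2: water left = (1−0.486)×228.2 = 117.29; final concentrate = 1939.1 kg/s.
dissolved solids fraction = 1821.8/1939.1 = 0.940.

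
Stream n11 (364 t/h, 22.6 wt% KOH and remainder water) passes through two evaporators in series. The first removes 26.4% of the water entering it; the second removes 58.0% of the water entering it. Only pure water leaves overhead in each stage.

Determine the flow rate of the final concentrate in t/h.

169.4 t/h

water in feed = 364×0.774 = 281.74 t/h.
After stage 1: water left = (1−0.264)×281.74 = 207.36; stream total = 289.62 t/h.
After stage 2: water left = (1−0.580)×207.36 = 87.09; final concentrate = 169.35 t/h.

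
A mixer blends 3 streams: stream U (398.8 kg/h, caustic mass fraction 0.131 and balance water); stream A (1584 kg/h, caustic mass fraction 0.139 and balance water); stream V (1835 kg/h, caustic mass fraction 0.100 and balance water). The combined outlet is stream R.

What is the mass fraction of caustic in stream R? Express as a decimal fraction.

0.119

Total flow out = 398.8 + 1584 + 1835 = 3817.8 kg/h.
caustic in = 398.8×0.131 + 1584×0.139 + 1835×0.100 = 455.92 kg/h.
caustic mass fraction in R = 455.92/3817.8 = 0.119.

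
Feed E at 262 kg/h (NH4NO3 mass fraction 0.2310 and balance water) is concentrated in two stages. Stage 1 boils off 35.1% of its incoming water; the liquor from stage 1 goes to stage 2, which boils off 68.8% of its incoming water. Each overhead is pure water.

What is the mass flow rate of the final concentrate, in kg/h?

101.3 kg/h

water in feed = 262×0.769 = 201.48 kg/h.
After stage 1: water left = (1−0.351)×201.48 = 130.76; stream total = 191.28 kg/h.
After stage 2: water left = (1−0.688)×130.76 = 40.797; final concentrate = 101.32 kg/h.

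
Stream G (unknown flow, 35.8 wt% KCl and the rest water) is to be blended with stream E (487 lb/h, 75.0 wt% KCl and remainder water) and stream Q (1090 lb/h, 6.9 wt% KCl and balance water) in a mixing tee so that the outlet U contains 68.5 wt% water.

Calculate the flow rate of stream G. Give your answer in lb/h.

1309 lb/h

Let G be the unknown flow. Total out = 1577 + G.
water balance: 1136.5 + 0.642·G = 0.685·(1577 + G)
(0.642 − 0.685)·G = 0.685×1577 − 1136.5 = -56.295
G = -56.295 / -0.043 = 1309.2 lb/h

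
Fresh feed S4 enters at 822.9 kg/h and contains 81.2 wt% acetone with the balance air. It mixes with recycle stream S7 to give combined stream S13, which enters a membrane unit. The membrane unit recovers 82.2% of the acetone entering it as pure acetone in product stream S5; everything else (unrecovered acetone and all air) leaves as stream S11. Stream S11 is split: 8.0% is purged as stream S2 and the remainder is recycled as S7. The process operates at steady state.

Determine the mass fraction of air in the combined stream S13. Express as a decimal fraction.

0.708

air enters only via S4 and leaves only via the purge: 822.9×0.188 = 0.080×(air in S11), and the membrane unit passes all air, so air in S13 = air in S11 = 1933.8 kg/h.
acetone in S13: m_A = 822.9×0.812 + (1−0.080)·(1−0.822)·m_A, so m_A = 668.19/0.8362 = 799.05 kg/h.
S13 = 799.05 + 1933.8 = 2732.9 kg/h.
air fraction in S13 = 1933.8/2732.9 = 0.708.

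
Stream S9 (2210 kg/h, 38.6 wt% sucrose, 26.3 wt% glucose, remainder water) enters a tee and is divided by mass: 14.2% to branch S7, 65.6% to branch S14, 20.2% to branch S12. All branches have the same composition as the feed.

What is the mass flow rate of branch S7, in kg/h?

313.8 kg/h

Branch S7 flow = 0.142×2210 = 313.82 kg/h.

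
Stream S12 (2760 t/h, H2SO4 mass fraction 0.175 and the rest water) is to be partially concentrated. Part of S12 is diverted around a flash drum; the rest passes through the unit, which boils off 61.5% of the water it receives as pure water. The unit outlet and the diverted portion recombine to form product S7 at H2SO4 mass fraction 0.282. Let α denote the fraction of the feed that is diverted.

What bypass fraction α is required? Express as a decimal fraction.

0.252

All 2760×0.175 = 483 t/h of H2SO4 reaches S7, so S7 = 483/0.282 = 1712.8 t/h and vapour = 1047.2 t/h.
The evaporator receives (1−α)·2760 of feed at 0.825 water and removes 0.615 of that water:
0.615×0.825×(1−α)×2760 = 1047.2
(1−α) = 1047.2/1400.4 = 0.7478;  α = 0.2522.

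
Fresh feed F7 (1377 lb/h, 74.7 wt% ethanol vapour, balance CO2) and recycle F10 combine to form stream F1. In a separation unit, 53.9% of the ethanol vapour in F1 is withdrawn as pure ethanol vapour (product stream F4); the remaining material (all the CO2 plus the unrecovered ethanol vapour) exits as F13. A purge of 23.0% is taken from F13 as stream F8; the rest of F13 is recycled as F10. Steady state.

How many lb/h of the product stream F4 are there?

859.5 lb/h

ethanol vapour in F1: m_A = 1377×0.747 + (1−0.230)·(1−0.539)·m_A, so m_A = 1028.6/0.6450 = 1594.7 lb/h.
Product F4 = 0.539×1594.7 = 859.53 lb/h.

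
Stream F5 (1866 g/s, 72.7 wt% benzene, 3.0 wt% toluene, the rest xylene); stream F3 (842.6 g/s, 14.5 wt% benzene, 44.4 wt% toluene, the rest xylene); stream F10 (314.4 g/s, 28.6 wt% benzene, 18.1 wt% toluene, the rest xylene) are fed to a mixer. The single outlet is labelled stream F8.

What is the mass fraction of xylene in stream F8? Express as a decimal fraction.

0.3200

Total flow out = 1866 + 842.6 + 314.4 = 3023 g/s.
xylene in = 1866×0.243 + 842.6×0.411 + 314.4×0.533 = 967.32 g/s.
xylene mass fraction in F8 = 967.32/3023 = 0.3200.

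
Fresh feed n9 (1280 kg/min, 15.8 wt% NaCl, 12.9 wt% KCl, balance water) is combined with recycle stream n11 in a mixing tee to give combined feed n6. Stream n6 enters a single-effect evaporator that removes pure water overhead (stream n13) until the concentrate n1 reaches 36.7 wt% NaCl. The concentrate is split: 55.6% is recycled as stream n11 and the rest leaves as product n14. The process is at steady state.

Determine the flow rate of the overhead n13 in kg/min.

Overall NaCl balance (none leaves overhead): NaCl in fresh feed = NaCl in product, i.e. 1280×0.158 = (1−0.556)·n1·0.367.
n1 = 202.24/(0.367×0.444) = 1241.1 kg/min.
Recycle n11 = 0.556×1241.1 = 690.07 kg/min.
Combined feed n6 = 1280 + 690.07 = 1970.1 kg/min.
Overhead n13 = n6 − n1 = 1970.1 − 1241.1 = 728.94 kg/min.

728.9 kg/min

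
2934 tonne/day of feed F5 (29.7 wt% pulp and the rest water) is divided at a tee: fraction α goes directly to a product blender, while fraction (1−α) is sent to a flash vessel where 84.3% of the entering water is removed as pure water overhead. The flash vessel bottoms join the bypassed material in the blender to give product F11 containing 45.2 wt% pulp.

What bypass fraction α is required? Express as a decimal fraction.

0.421

All 2934×0.297 = 871.4 tonne/day of pulp reaches F11, so F11 = 871.4/0.452 = 1927.9 tonne/day and vapour = 1006.1 tonne/day.
The evaporator receives (1−α)·2934 of feed at 0.703 water and removes 0.843 of that water:
0.843×0.703×(1−α)×2934 = 1006.1
(1−α) = 1006.1/1738.8 = 0.5786;  α = 0.4214.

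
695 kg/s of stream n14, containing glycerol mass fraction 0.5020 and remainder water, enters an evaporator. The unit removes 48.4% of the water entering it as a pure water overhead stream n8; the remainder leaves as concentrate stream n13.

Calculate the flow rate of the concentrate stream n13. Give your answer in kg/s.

527.5 kg/s

water entering = 695×0.498 = 346.11 kg/s; overhead removed = 0.484×346.11 = 167.52 kg/s.
Concentrate = 695 − 167.52 = 527.48 kg/s.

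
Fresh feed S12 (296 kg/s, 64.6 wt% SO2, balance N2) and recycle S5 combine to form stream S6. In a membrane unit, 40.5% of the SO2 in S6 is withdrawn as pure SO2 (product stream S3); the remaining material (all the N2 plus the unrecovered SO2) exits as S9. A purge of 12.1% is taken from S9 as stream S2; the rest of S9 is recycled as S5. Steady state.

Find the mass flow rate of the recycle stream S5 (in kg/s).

N2 enters only via S12 and leaves only via the purge: 296×0.354 = 0.121×(N2 in S9), and the membrane unit passes all N2, so N2 in S6 = N2 in S9 = 865.98 kg/s.
SO2 in S6: m_A = 296×0.646 + (1−0.121)·(1−0.405)·m_A, so m_A = 191.22/0.4770 = 400.88 kg/s.
S9 = (1−0.405)×400.88 + 865.98 = 1104.5 kg/s.
Recycle S5 = (1−0.121)×1104.5 = 970.86 kg/s.

970.9 kg/s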